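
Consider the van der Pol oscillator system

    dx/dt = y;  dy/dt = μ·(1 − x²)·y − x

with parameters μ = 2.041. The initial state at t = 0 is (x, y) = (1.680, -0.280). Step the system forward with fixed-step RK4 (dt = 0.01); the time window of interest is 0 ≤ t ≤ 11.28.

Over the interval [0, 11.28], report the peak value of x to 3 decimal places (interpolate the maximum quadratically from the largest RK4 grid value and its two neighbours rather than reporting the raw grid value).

t=0.000: state=(1.680, -0.280)
step 1 (dt=0.01): k1=(-0.280, -0.639), k2=(-0.283, -0.628), k3=(-0.283, -0.628), k4=(-0.286, -0.618); state += dt/6·(k1+2k2+2k3+k4)
t=0.010: state=(1.677, -0.286)
t=0.020: state=(1.674, -0.292)
t=0.030: state=(1.671, -0.298)
continuing one RK4 step at a time; state shown every 50 steps (Δt=0.5):
t=0.500: state=(1.485, -0.475)
t=1.000: state=(1.201, -0.682)
t=1.500: state=(0.754, -1.206)
t=2.000: state=(-0.225, -3.076)
t=2.500: state=(-1.837, -1.606)
t=3.000: state=(-1.992, 0.230)
t=3.500: state=(-1.839, 0.352)
t=4.000: state=(-1.646, 0.423)
t=4.500: state=(-1.408, 0.540)
t=5.000: state=(-1.084, 0.797)
t=5.500: state=(-0.530, 1.581)
t=6.000: state=(0.795, 3.827)
t=6.500: state=(1.994, 0.442)
t=7.000: state=(1.949, -0.295)
t=7.500: state=(1.780, -0.373)
t=8.000: state=(1.575, -0.453)
t=8.500: state=(1.316, -0.600)
t=9.000: state=(0.943, -0.953)
t=9.500: state=(0.231, -2.161)
t=10.000: state=(-1.399, -3.360)
t=10.500: state=(-2.020, 0.043)
t=11.000: state=(-1.899, 0.327)
t=11.280: state=(-1.802, 0.365)
largest grid value and its neighbours: x(6.630)=2.02009, x(6.640)=2.02017, x(6.650)=2.02004
parabola through these three points peaks at t≈6.639 with x≈2.02017

max x = 2.020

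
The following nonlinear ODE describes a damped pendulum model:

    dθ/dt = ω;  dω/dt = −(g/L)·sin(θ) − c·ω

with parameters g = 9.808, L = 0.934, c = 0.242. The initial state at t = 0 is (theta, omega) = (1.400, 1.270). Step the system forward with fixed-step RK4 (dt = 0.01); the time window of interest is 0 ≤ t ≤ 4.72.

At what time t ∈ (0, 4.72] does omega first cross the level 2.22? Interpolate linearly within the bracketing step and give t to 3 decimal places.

t = 1.457

t=0.000: state=(1.400, 1.270)
step 1 (dt=0.01): k1=(1.270, -10.656), k2=(1.217, -10.654), k3=(1.217, -10.653), k4=(1.163, -10.651); state += dt/6·(k1+2k2+2k3+k4)
t=0.010: state=(1.412, 1.163)
t=0.020: state=(1.423, 1.057)
t=0.030: state=(1.433, 0.951)
continuing one RK4 step at a time; state shown every 20 steps (Δt=0.2):
t=0.200: state=(1.443, -0.826)
t=0.400: state=(1.080, -2.748)
t=0.600: state=(0.388, -3.991)
t=0.800: state=(-0.415, -3.760)
t=1.000: state=(-1.026, -2.208)
t=1.200: state=(-1.270, -0.211)
t=1.400: state=(-1.115, 1.725)
t=1.450: state=(-1.018, 2.162)
next step: t=1.460: state=(-0.996, 2.245) — omega has crossed 2.22
linear interpolation between t=1.450 (2.16157) and t=1.460 (2.24498) → t≈1.457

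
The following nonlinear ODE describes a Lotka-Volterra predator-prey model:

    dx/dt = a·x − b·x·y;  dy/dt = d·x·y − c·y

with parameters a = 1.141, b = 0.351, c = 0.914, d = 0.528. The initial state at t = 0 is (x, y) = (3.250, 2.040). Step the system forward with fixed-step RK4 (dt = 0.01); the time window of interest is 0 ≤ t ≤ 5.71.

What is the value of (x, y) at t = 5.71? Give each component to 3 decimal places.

(x, y) = (2.079, 1.389)

t=0.000: state=(3.250, 2.040)
step 1 (dt=0.01): k1=(1.381, 1.636), k2=(1.375, 1.650), k3=(1.375, 1.650), k4=(1.368, 1.664); state += dt/6·(k1+2k2+2k3+k4)
t=0.010: state=(3.264, 2.057)
t=0.020: state=(3.277, 2.073)
t=0.030: state=(3.291, 2.090)
continuing one RK4 step at a time; state shown every 20 steps (Δt=0.2):
t=0.200: state=(3.493, 2.427)
t=0.400: state=(3.637, 2.949)
t=0.600: state=(3.632, 3.611)
t=0.800: state=(3.449, 4.379)
t=1.000: state=(3.099, 5.160)
t=1.200: state=(2.645, 5.824)
t=1.400: state=(2.171, 6.254)
t=1.600: state=(1.747, 6.402)
t=1.800: state=(1.403, 6.293)
t=2.000: state=(1.145, 5.992)
t=2.200: state=(0.958, 5.574)
t=2.400: state=(0.827, 5.099)
t=2.600: state=(0.739, 4.612)
t=2.800: state=(0.683, 4.140)
t=3.000: state=(0.652, 3.699)
t=3.200: state=(0.641, 3.298)
t=3.400: state=(0.647, 2.940)
t=3.600: state=(0.669, 2.625)
t=3.800: state=(0.705, 2.350)
t=4.000: state=(0.758, 2.115)
t=4.200: state=(0.827, 1.915)
t=4.400: state=(0.914, 1.748)
t=4.600: state=(1.020, 1.612)
t=4.800: state=(1.149, 1.506)
t=5.000: state=(1.303, 1.427)
t=5.200: state=(1.483, 1.377)
t=5.400: state=(1.693, 1.356)
t=5.600: state=(1.934, 1.367)
t=5.710: state=(2.079, 1.389)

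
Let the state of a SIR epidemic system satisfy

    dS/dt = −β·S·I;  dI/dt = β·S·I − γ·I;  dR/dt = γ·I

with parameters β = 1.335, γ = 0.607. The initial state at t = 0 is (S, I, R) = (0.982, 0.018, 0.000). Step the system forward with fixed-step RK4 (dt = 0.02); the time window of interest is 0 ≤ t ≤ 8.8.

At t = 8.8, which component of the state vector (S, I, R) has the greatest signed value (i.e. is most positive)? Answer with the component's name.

largest component: R

t=0.000: state=(0.982, 0.018, 0.000)
step 1 (dt=0.02): k1=(-0.024, 0.013, 0.011), k2=(-0.024, 0.013, 0.011), k3=(-0.024, 0.013, 0.011), k4=(-0.024, 0.013, 0.011); state += dt/6·(k1+2k2+2k3+k4)
t=0.020: state=(0.982, 0.018, 0.000)
t=0.040: state=(0.981, 0.019, 0.000)
t=0.060: state=(0.981, 0.019, 0.001)
continuing one RK4 step at a time; state shown every 25 steps (Δt=0.5):
t=0.500: state=(0.968, 0.025, 0.007)
t=1.000: state=(0.949, 0.036, 0.016)
t=1.500: state=(0.922, 0.049, 0.029)
t=2.000: state=(0.888, 0.066, 0.046)
t=2.500: state=(0.843, 0.087, 0.069)
t=3.000: state=(0.789, 0.111, 0.099)
t=3.500: state=(0.727, 0.136, 0.137)
t=4.000: state=(0.658, 0.160, 0.182)
t=4.500: state=(0.587, 0.179, 0.234)
t=5.000: state=(0.519, 0.191, 0.290)
t=5.500: state=(0.456, 0.195, 0.349)
t=6.000: state=(0.401, 0.192, 0.408)
t=6.500: state=(0.354, 0.182, 0.465)
t=7.000: state=(0.314, 0.168, 0.518)
t=7.500: state=(0.283, 0.151, 0.566)
t=8.000: state=(0.257, 0.134, 0.609)
t=8.500: state=(0.237, 0.116, 0.647)
t=8.800: state=(0.226, 0.106, 0.667)
compare at T: S=0.226, I=0.106, R=0.667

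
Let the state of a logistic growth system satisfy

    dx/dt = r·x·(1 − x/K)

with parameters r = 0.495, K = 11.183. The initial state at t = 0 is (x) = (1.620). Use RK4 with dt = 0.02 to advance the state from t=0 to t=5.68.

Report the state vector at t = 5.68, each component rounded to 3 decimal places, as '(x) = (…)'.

(x) = (8.254)

t=0.000: state=(1.620)
step 1 (dt=0.02): k1=(0.686), k2=(0.688), k3=(0.688), k4=(0.691); state += dt/6·(k1+2k2+2k3+k4)
t=0.020: state=(1.634)
t=0.040: state=(1.648)
t=0.060: state=(1.662)
continuing one RK4 step at a time; state shown every 10 steps (Δt=0.2):
t=0.200: state=(1.762)
t=0.400: state=(1.914)
t=0.600: state=(2.076)
t=0.800: state=(2.249)
t=1.000: state=(2.432)
t=1.200: state=(2.626)
t=1.400: state=(2.830)
t=1.600: state=(3.044)
t=1.800: state=(3.268)
t=2.000: state=(3.502)
t=2.200: state=(3.744)
t=2.400: state=(3.995)
t=2.600: state=(4.252)
t=2.800: state=(4.516)
t=3.000: state=(4.785)
t=3.200: state=(5.058)
t=3.400: state=(5.333)
t=3.600: state=(5.610)
t=3.800: state=(5.886)
t=4.000: state=(6.161)
t=4.200: state=(6.434)
t=4.400: state=(6.702)
t=4.600: state=(6.965)
t=4.800: state=(7.222)
t=5.000: state=(7.471)
t=5.200: state=(7.712)
t=5.400: state=(7.945)
t=5.600: state=(8.168)
t=5.680: state=(8.254)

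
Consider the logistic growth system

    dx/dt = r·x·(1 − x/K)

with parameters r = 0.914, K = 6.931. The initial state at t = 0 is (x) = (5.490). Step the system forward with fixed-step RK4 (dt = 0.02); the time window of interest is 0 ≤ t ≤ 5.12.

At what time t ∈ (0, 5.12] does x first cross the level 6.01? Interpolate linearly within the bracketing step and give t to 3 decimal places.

t=0.000: state=(5.490)
step 1 (dt=0.02): k1=(1.043), k2=(1.038), k3=(1.038), k4=(1.032); state += dt/6·(k1+2k2+2k3+k4)
t=0.020: state=(5.511)
t=0.040: state=(5.531)
t=0.060: state=(5.552)
continuing one RK4 step at a time; state shown every 10 steps (Δt=0.2):
t=0.200: state=(5.688)
t=0.400: state=(5.863)
t=0.580: state=(6.004)
next step: t=0.600: state=(6.018) — x has crossed 6.01
linear interpolation between t=0.580 (6.00359) and t=0.600 (6.01817) → t≈0.589

t = 0.589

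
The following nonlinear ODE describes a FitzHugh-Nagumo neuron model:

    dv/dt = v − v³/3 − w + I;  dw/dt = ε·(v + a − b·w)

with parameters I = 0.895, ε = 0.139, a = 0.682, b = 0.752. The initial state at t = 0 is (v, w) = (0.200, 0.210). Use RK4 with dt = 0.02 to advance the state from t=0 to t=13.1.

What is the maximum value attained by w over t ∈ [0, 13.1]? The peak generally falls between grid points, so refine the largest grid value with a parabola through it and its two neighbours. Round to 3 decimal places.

t=0.000: state=(0.200, 0.210)
step 1 (dt=0.02): k1=(0.882, 0.101), k2=(0.890, 0.102), k3=(0.890, 0.102), k4=(0.897, 0.103); state += dt/6·(k1+2k2+2k3+k4)
t=0.020: state=(0.218, 0.212)
t=0.040: state=(0.236, 0.214)
t=0.060: state=(0.254, 0.216)
continuing one RK4 step at a time; state shown every 25 steps (Δt=0.5):
t=0.500: state=(0.732, 0.276)
t=1.000: state=(1.334, 0.379)
t=1.500: state=(1.707, 0.511)
t=2.000: state=(1.816, 0.651)
t=2.500: state=(1.811, 0.787)
t=3.000: state=(1.770, 0.915)
t=3.500: state=(1.718, 1.033)
t=4.000: state=(1.662, 1.141)
t=4.500: state=(1.604, 1.239)
t=5.000: state=(1.546, 1.329)
t=5.500: state=(1.485, 1.410)
t=6.000: state=(1.423, 1.483)
t=6.500: state=(1.359, 1.548)
t=7.000: state=(1.292, 1.605)
t=7.500: state=(1.222, 1.655)
t=8.000: state=(1.146, 1.697)
t=8.500: state=(1.064, 1.731)
t=9.000: state=(0.971, 1.758)
t=9.500: state=(0.864, 1.777)
t=10.000: state=(0.735, 1.787)
t=10.500: state=(0.569, 1.787)
t=11.000: state=(0.339, 1.773)
t=11.500: state=(-0.006, 1.741)
t=12.000: state=(-0.536, 1.681)
t=12.500: state=(-1.214, 1.582)
t=13.000: state=(-1.704, 1.447)
t=13.100: state=(-1.758, 1.417)
largest grid value and its neighbours: w(10.220)=1.78825, w(10.240)=1.78825, w(10.260)=1.78824
parabola through these three points peaks at t≈10.234 with w≈1.78825

max w = 1.788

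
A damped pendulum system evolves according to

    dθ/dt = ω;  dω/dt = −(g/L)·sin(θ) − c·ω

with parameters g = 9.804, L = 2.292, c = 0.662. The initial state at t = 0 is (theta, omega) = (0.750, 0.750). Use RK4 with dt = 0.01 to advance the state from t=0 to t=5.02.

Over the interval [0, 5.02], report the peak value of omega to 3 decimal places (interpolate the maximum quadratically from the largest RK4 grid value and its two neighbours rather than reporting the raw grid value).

max omega = 0.792

t=0.000: state=(0.750, 0.750)
step 1 (dt=0.01): k1=(0.750, -3.412), k2=(0.733, -3.413), k3=(0.733, -3.412), k4=(0.716, -3.412); state += dt/6·(k1+2k2+2k3+k4)
t=0.010: state=(0.757, 0.716)
t=0.020: state=(0.764, 0.682)
t=0.030: state=(0.771, 0.648)
continuing one RK4 step at a time; state shown every 20 steps (Δt=0.2):
t=0.200: state=(0.832, 0.081)
t=0.400: state=(0.787, -0.515)
t=0.600: state=(0.635, -0.977)
t=0.800: state=(0.409, -1.256)
t=1.000: state=(0.147, -1.318)
t=1.200: state=(-0.104, -1.168)
t=1.400: state=(-0.309, -0.853)
t=1.600: state=(-0.440, -0.448)
t=1.800: state=(-0.487, -0.029)
t=2.000: state=(-0.455, 0.342)
t=2.200: state=(-0.357, 0.618)
t=2.400: state=(-0.216, 0.768)
t=2.600: state=(-0.059, 0.781)
t=2.800: state=(0.088, 0.670)
t=3.000: state=(0.203, 0.467)
t=3.200: state=(0.272, 0.216)
t=3.400: state=(0.290, -0.036)
t=3.600: state=(0.260, -0.251)
t=3.800: state=(0.193, -0.402)
t=4.000: state=(0.105, -0.471)
t=4.200: state=(0.011, -0.458)
t=4.400: state=(-0.074, -0.374)
t=4.600: state=(-0.136, -0.242)
t=4.800: state=(-0.169, -0.088)
t=5.000: state=(-0.171, 0.061)
t=5.020: state=(-0.170, 0.074)
largest grid value and its neighbours: omega(2.510)=0.79213, omega(2.520)=0.79224, omega(2.530)=0.79202
parabola through these three points peaks at t≈2.518 with omega≈0.79225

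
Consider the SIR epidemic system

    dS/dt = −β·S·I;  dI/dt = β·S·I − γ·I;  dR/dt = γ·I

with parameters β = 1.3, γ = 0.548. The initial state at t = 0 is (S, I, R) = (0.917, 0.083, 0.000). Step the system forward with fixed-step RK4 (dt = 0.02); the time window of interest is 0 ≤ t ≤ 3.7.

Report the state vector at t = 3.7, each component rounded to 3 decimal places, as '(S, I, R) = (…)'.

(S, I, R) = (0.367, 0.247, 0.386)

t=0.000: state=(0.917, 0.083, 0.000)
step 1 (dt=0.02): k1=(-0.099, 0.053, 0.045), k2=(-0.099, 0.054, 0.046), k3=(-0.099, 0.054, 0.046), k4=(-0.100, 0.054, 0.046); state += dt/6·(k1+2k2+2k3+k4)
t=0.020: state=(0.915, 0.084, 0.001)
t=0.040: state=(0.913, 0.085, 0.002)
t=0.060: state=(0.911, 0.086, 0.003)
continuing one RK4 step at a time; state shown every 10 steps (Δt=0.2):
t=0.200: state=(0.896, 0.094, 0.010)
t=0.400: state=(0.873, 0.106, 0.021)
t=0.600: state=(0.848, 0.119, 0.033)
t=0.800: state=(0.821, 0.133, 0.047)
t=1.000: state=(0.791, 0.146, 0.062)
t=1.200: state=(0.760, 0.161, 0.079)
t=1.400: state=(0.728, 0.175, 0.097)
t=1.600: state=(0.694, 0.188, 0.117)
t=1.800: state=(0.660, 0.201, 0.139)
t=2.000: state=(0.625, 0.213, 0.161)
t=2.200: state=(0.591, 0.224, 0.185)
t=2.400: state=(0.557, 0.233, 0.210)
t=2.600: state=(0.524, 0.240, 0.236)
t=2.800: state=(0.492, 0.246, 0.263)
t=3.000: state=(0.461, 0.249, 0.290)
t=3.200: state=(0.432, 0.251, 0.317)
t=3.400: state=(0.405, 0.250, 0.345)
t=3.600: state=(0.379, 0.249, 0.372)
t=3.700: state=(0.367, 0.247, 0.386)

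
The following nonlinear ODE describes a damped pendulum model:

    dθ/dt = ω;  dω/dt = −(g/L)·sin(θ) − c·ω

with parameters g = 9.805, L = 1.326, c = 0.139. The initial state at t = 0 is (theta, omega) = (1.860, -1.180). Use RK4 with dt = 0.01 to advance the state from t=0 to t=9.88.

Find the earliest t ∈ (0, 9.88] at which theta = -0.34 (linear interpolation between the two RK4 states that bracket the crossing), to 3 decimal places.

t=0.000: state=(1.860, -1.180)
step 1 (dt=0.01): k1=(-1.180, -6.923), k2=(-1.215, -6.931), k3=(-1.215, -6.931), k4=(-1.249, -6.939); state += dt/6·(k1+2k2+2k3+k4)
t=0.010: state=(1.848, -1.249)
t=0.020: state=(1.835, -1.319)
t=0.030: state=(1.821, -1.388)
continuing one RK4 step at a time; state shown every 50 steps (Δt=0.5):
t=0.500: state=(0.429, -4.219)
t=0.670: state=(-0.299, -4.198)
next step: t=0.680: state=(-0.341, -4.169) — theta has crossed -0.34
linear interpolation between t=0.670 (-0.29880) and t=0.680 (-0.34063) → t≈0.680

t = 0.680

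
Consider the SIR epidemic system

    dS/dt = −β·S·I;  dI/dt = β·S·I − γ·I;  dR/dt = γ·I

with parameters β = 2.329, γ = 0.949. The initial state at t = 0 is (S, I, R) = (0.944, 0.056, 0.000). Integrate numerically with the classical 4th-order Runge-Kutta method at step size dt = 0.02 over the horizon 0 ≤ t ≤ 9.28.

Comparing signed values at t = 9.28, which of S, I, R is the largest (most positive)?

largest component: R

t=0.000: state=(0.944, 0.056, 0.000)
step 1 (dt=0.02): k1=(-0.123, 0.070, 0.053), k2=(-0.124, 0.071, 0.054), k3=(-0.125, 0.071, 0.054), k4=(-0.126, 0.071, 0.054); state += dt/6·(k1+2k2+2k3+k4)
t=0.020: state=(0.942, 0.057, 0.001)
t=0.040: state=(0.939, 0.059, 0.002)
t=0.060: state=(0.936, 0.060, 0.003)
continuing one RK4 step at a time; state shown every 25 steps (Δt=0.5):
t=0.500: state=(0.863, 0.100, 0.036)
t=1.000: state=(0.743, 0.159, 0.098)
t=1.500: state=(0.596, 0.217, 0.187)
t=2.000: state=(0.453, 0.248, 0.299)
t=2.500: state=(0.339, 0.244, 0.417)
t=3.000: state=(0.260, 0.214, 0.526)
t=3.500: state=(0.207, 0.175, 0.619)
t=4.000: state=(0.173, 0.135, 0.692)
t=4.500: state=(0.151, 0.102, 0.748)
t=5.000: state=(0.136, 0.075, 0.789)
t=5.500: state=(0.126, 0.054, 0.820)
t=6.000: state=(0.120, 0.039, 0.842)
t=6.500: state=(0.115, 0.028, 0.857)
t=7.000: state=(0.112, 0.020, 0.868)
t=7.500: state=(0.110, 0.014, 0.876)
t=8.000: state=(0.108, 0.010, 0.882)
t=8.500: state=(0.107, 0.007, 0.886)
t=9.000: state=(0.107, 0.005, 0.888)
t=9.280: state=(0.106, 0.004, 0.890)
compare at T: S=0.106, I=0.004, R=0.890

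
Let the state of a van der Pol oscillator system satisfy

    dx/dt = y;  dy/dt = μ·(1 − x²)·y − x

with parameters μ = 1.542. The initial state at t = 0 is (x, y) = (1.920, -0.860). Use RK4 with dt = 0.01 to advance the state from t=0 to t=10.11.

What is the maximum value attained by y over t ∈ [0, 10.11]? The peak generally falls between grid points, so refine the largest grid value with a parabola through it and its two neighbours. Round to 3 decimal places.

max y = 3.272

t=0.000: state=(1.920, -0.860)
step 1 (dt=0.01): k1=(-0.860, 1.642), k2=(-0.852, 1.591), k3=(-0.852, 1.592), k4=(-0.844, 1.543); state += dt/6·(k1+2k2+2k3+k4)
t=0.010: state=(1.911, -0.844)
t=0.020: state=(1.903, -0.829)
t=0.030: state=(1.895, -0.815)
continuing one RK4 step at a time; state shown every 50 steps (Δt=0.5):
t=0.500: state=(1.578, -0.639)
t=1.000: state=(1.225, -0.813)
t=1.500: state=(0.709, -1.341)
t=2.000: state=(-0.279, -2.809)
t=2.500: state=(-1.734, -1.860)
t=3.000: state=(-2.008, 0.176)
t=3.500: state=(-1.838, 0.434)
t=4.000: state=(-1.592, 0.555)
t=4.500: state=(-1.271, 0.751)
t=5.000: state=(-0.798, 1.213)
t=5.500: state=(0.082, 2.515)
t=6.000: state=(1.571, 2.407)
t=6.500: state=(2.014, -0.067)
t=7.000: state=(1.867, -0.415)
t=7.500: state=(1.629, -0.536)
t=8.000: state=(1.321, -0.715)
t=8.500: state=(0.879, -1.119)
t=9.000: state=(0.082, -2.262)
t=9.500: state=(-1.389, -2.843)
t=10.000: state=(-2.015, -0.071)
t=10.110: state=(-2.010, 0.131)
largest grid value and its neighbours: y(5.770)=3.27135, y(5.780)=3.27186, y(5.790)=3.26902
parabola through these three points peaks at t≈5.777 with y≈3.27206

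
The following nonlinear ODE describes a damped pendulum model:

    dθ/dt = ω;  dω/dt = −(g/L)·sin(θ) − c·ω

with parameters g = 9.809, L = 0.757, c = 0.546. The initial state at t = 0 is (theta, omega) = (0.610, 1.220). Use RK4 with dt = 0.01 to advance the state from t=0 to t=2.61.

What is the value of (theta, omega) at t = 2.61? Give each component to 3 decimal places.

(theta, omega) = (-0.245, -0.847)

t=0.000: state=(0.610, 1.220)
step 1 (dt=0.01): k1=(1.220, -8.089), k2=(1.180, -8.132), k3=(1.179, -8.129), k4=(1.139, -8.170); state += dt/6·(k1+2k2+2k3+k4)
t=0.010: state=(0.622, 1.139)
t=0.020: state=(0.633, 1.057)
t=0.030: state=(0.643, 0.974)
continuing one RK4 step at a time; state shown every 10 steps (Δt=0.1):
t=0.100: state=(0.691, 0.385)
t=0.200: state=(0.687, -0.444)
t=0.300: state=(0.605, -1.185)
t=0.400: state=(0.456, -1.764)
t=0.500: state=(0.260, -2.113)
t=0.600: state=(0.042, -2.189)
t=0.700: state=(-0.169, -1.990)
t=0.800: state=(-0.348, -1.557)
t=0.900: state=(-0.475, -0.964)
t=1.000: state=(-0.538, -0.294)
t=1.100: state=(-0.534, 0.372)
t=1.200: state=(-0.466, 0.962)
t=1.300: state=(-0.346, 1.413)
t=1.400: state=(-0.190, 1.673)
t=1.500: state=(-0.019, 1.715)
t=1.600: state=(0.146, 1.542)
t=1.700: state=(0.283, 1.187)
t=1.800: state=(0.379, 0.709)
t=1.900: state=(0.423, 0.174)
t=2.000: state=(0.414, -0.353)
t=2.100: state=(0.355, -0.811)
t=2.200: state=(0.256, -1.150)
t=2.300: state=(0.130, -1.332)
t=2.400: state=(-0.005, -1.339)
t=2.500: state=(-0.132, -1.179)
t=2.600: state=(-0.236, -0.882)
t=2.610: state=(-0.245, -0.847)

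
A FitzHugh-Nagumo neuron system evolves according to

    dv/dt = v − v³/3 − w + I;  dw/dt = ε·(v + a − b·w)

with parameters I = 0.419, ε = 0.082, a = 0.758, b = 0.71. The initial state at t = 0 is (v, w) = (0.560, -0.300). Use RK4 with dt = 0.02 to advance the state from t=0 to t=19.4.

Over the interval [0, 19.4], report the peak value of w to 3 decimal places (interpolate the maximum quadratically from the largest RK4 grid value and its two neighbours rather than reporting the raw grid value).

max w = 1.370

t=0.000: state=(0.560, -0.300)
step 1 (dt=0.02): k1=(1.220, 0.126), k2=(1.227, 0.126), k3=(1.228, 0.126), k4=(1.234, 0.127); state += dt/6·(k1+2k2+2k3+k4)
t=0.020: state=(0.585, -0.297)
t=0.040: state=(0.609, -0.295)
t=0.060: state=(0.634, -0.292)
continuing one RK4 step at a time; state shown every 50 steps (Δt=1):
t=1.000: state=(1.695, -0.128)
t=2.000: state=(1.888, 0.086)
t=3.000: state=(1.827, 0.290)
t=4.000: state=(1.745, 0.477)
t=5.000: state=(1.659, 0.646)
t=6.000: state=(1.567, 0.798)
t=7.000: state=(1.469, 0.934)
t=8.000: state=(1.361, 1.054)
t=9.000: state=(1.237, 1.159)
t=10.000: state=(1.088, 1.246)
t=11.000: state=(0.888, 1.315)
t=12.000: state=(0.567, 1.360)
t=13.000: state=(-0.126, 1.365)
t=14.000: state=(-1.527, 1.284)
t=15.000: state=(-1.997, 1.123)
t=16.000: state=(-1.974, 0.961)
t=17.000: state=(-1.923, 0.812)
t=18.000: state=(-1.870, 0.676)
t=19.000: state=(-1.818, 0.551)
t=19.400: state=(-1.797, 0.504)
largest grid value and its neighbours: w(12.600)=1.37021, w(12.620)=1.37022, w(12.640)=1.37021
parabola through these three points peaks at t≈12.620 with w≈1.37022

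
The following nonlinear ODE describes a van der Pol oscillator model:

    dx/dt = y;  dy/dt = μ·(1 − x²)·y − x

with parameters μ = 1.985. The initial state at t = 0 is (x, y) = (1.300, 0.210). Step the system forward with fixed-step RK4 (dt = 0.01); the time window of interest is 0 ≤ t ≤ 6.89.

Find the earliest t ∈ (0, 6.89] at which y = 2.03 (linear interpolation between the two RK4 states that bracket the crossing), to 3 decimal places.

t = 5.309

t=0.000: state=(1.300, 0.210)
step 1 (dt=0.01): k1=(0.210, -1.588), k2=(0.202, -1.579), k3=(0.202, -1.579), k4=(0.194, -1.570); state += dt/6·(k1+2k2+2k3+k4)
t=0.010: state=(1.302, 0.194)
t=0.020: state=(1.304, 0.179)
t=0.030: state=(1.306, 0.163)
continuing one RK4 step at a time; state shown every 25 steps (Δt=0.25):
t=0.250: state=(1.308, -0.128)
t=0.500: state=(1.244, -0.369)
t=0.750: state=(1.126, -0.572)
t=1.000: state=(0.956, -0.804)
t=1.250: state=(0.714, -1.157)
t=1.500: state=(0.353, -1.799)
t=1.750: state=(-0.228, -2.938)
t=2.000: state=(-1.091, -3.638)
t=2.250: state=(-1.795, -1.697)
t=2.500: state=(-1.996, -0.181)
t=2.750: state=(-1.979, 0.220)
t=3.000: state=(-1.909, 0.320)
t=3.250: state=(-1.823, 0.364)
t=3.500: state=(-1.728, 0.400)
t=3.750: state=(-1.623, 0.442)
t=4.000: state=(-1.506, 0.497)
t=4.250: state=(-1.372, 0.574)
t=4.500: state=(-1.216, 0.687)
t=4.750: state=(-1.023, 0.870)
t=5.000: state=(-0.769, 1.193)
t=5.250: state=(-0.402, 1.813)
t=5.300: state=(-0.307, 1.995)
next step: t=5.310: state=(-0.287, 2.035) — y has crossed 2.03
linear interpolation between t=5.300 (1.99543) and t=5.310 (2.03487) → t≈5.309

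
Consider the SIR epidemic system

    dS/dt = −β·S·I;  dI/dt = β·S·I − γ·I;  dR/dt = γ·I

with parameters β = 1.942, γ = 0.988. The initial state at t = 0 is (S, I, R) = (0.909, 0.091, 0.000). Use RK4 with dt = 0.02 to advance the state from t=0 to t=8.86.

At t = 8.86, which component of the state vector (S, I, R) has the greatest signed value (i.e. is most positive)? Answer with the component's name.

t=0.000: state=(0.909, 0.091, 0.000)
step 1 (dt=0.02): k1=(-0.161, 0.071, 0.090), k2=(-0.162, 0.071, 0.091), k3=(-0.162, 0.071, 0.091), k4=(-0.163, 0.071, 0.091); state += dt/6·(k1+2k2+2k3+k4)
t=0.020: state=(0.906, 0.092, 0.002)
t=0.040: state=(0.902, 0.094, 0.004)
t=0.060: state=(0.899, 0.095, 0.006)
continuing one RK4 step at a time; state shown every 25 steps (Δt=0.5):
t=0.500: state=(0.817, 0.129, 0.054)
t=1.000: state=(0.708, 0.165, 0.127)
t=1.500: state=(0.596, 0.189, 0.215)
t=2.000: state=(0.493, 0.196, 0.311)
t=2.500: state=(0.410, 0.185, 0.405)
t=3.000: state=(0.346, 0.163, 0.492)
t=3.500: state=(0.299, 0.135, 0.565)
t=4.000: state=(0.266, 0.109, 0.625)
t=4.500: state=(0.242, 0.085, 0.673)
t=5.000: state=(0.225, 0.065, 0.710)
t=5.500: state=(0.213, 0.049, 0.738)
t=6.000: state=(0.205, 0.037, 0.759)
t=6.500: state=(0.198, 0.027, 0.775)
t=7.000: state=(0.194, 0.020, 0.786)
t=7.500: state=(0.191, 0.015, 0.795)
t=8.000: state=(0.188, 0.011, 0.801)
t=8.500: state=(0.187, 0.008, 0.805)
t=8.860: state=(0.186, 0.006, 0.808)
compare at T: S=0.186, I=0.006, R=0.808

largest component: R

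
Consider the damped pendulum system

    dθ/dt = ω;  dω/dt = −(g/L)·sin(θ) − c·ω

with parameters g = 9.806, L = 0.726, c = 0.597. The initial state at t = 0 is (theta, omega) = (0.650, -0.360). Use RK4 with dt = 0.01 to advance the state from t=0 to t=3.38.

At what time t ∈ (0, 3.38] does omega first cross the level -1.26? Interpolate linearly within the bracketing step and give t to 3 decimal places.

t=0.000: state=(0.650, -0.360)
step 1 (dt=0.01): k1=(-0.360, -7.959), k2=(-0.400, -7.916), k3=(-0.400, -7.914), k4=(-0.439, -7.869); state += dt/6·(k1+2k2+2k3+k4)
t=0.010: state=(0.646, -0.439)
t=0.020: state=(0.641, -0.517)
t=0.030: state=(0.636, -0.595)
t=0.120: state=(0.553, -1.230)
next step: t=0.130: state=(0.540, -1.293) — omega has crossed -1.26
linear interpolation between t=0.120 (-1.23011) and t=0.130 (-1.29277) → t≈0.125

t = 0.125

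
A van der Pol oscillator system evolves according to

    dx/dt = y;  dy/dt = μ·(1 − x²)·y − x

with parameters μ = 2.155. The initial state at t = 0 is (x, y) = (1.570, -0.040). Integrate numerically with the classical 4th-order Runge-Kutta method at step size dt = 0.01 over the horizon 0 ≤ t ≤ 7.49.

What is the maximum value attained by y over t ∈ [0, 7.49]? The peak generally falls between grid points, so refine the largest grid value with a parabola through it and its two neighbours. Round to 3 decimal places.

t=0.000: state=(1.570, -0.040)
step 1 (dt=0.01): k1=(-0.040, -1.444), k2=(-0.047, -1.421), k3=(-0.047, -1.421), k4=(-0.054, -1.399); state += dt/6·(k1+2k2+2k3+k4)
t=0.010: state=(1.570, -0.054)
t=0.020: state=(1.569, -0.068)
t=0.030: state=(1.568, -0.081)
continuing one RK4 step at a time; state shown every 25 steps (Δt=0.25):
t=0.250: state=(1.525, -0.292)
t=0.500: state=(1.433, -0.429)
t=0.750: state=(1.312, -0.541)
t=1.000: state=(1.161, -0.678)
t=1.250: state=(0.967, -0.888)
t=1.500: state=(0.703, -1.268)
t=1.750: state=(0.302, -2.033)
t=2.000: state=(-0.370, -3.422)
t=2.250: state=(-1.324, -3.637)
t=2.500: state=(-1.918, -1.097)
t=2.750: state=(-2.019, 0.024)
t=3.000: state=(-1.977, 0.254)
t=3.250: state=(-1.905, 0.311)
t=3.500: state=(-1.823, 0.341)
t=3.750: state=(-1.734, 0.371)
t=4.000: state=(-1.637, 0.407)
t=4.250: state=(-1.530, 0.454)
t=4.500: state=(-1.408, 0.519)
t=4.750: state=(-1.268, 0.614)
t=5.000: state=(-1.097, 0.763)
t=5.250: state=(-0.877, 1.021)
t=5.500: state=(-0.567, 1.519)
t=5.750: state=(-0.074, 2.536)
t=6.000: state=(0.744, 3.926)
t=6.250: state=(1.649, 2.647)
t=6.500: state=(1.995, 0.439)
t=6.750: state=(2.010, -0.162)
t=7.000: state=(1.951, -0.284)
t=7.250: state=(1.875, -0.324)
t=7.490: state=(1.794, -0.351)
largest grid value and its neighbours: y(6.040)=4.00323, y(6.050)=4.00684, y(6.060)=4.00353
parabola through these three points peaks at t≈6.050 with y≈4.00684

max y = 4.007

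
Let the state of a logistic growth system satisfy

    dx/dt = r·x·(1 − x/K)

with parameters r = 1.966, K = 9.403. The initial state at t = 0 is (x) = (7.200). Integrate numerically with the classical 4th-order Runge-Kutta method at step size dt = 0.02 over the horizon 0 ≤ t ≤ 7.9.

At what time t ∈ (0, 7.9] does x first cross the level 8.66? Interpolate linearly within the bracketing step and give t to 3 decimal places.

t=0.000: state=(7.200)
step 1 (dt=0.02): k1=(3.316), k2=(3.281), k3=(3.282), k4=(3.247); state += dt/6·(k1+2k2+2k3+k4)
t=0.020: state=(7.266)
t=0.040: state=(7.330)
t=0.060: state=(7.393)
continuing one RK4 step at a time; state shown every 25 steps (Δt=0.5):
t=0.500: state=(8.437)
t=0.640: state=(8.651)
next step: t=0.660: state=(8.678) — x has crossed 8.66
linear interpolation between t=0.640 (8.65087) and t=0.660 (8.67763) → t≈0.647

t = 0.647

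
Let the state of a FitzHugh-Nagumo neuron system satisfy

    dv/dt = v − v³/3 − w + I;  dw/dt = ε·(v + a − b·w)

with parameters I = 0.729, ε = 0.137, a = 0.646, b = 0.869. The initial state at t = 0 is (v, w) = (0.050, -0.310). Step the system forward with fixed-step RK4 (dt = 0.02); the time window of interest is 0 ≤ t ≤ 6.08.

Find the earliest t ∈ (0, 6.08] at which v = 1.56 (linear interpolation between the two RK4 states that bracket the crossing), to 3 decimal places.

t=0.000: state=(0.050, -0.310)
step 1 (dt=0.02): k1=(1.089, 0.132), k2=(1.098, 0.134), k3=(1.099, 0.134), k4=(1.108, 0.135); state += dt/6·(k1+2k2+2k3+k4)
t=0.020: state=(0.072, -0.307)
t=0.040: state=(0.094, -0.305)
t=0.060: state=(0.117, -0.302)
continuing one RK4 step at a time; state shown every 10 steps (Δt=0.2):
t=0.200: state=(0.288, -0.281)
t=0.400: state=(0.565, -0.245)
t=0.600: state=(0.874, -0.202)
t=0.800: state=(1.186, -0.152)
t=1.000: state=(1.464, -0.095)
t=1.080: state=(1.558, -0.071)
next step: t=1.100: state=(1.580, -0.064) — v has crossed 1.56
linear interpolation between t=1.080 (1.55812) and t=1.100 (1.57968) → t≈1.082

t = 1.082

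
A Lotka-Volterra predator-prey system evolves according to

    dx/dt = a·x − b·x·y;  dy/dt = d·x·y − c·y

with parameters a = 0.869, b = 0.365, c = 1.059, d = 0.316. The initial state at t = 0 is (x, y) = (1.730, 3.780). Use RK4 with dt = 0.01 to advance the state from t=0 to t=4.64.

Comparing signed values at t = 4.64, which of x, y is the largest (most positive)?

largest component: x

t=0.000: state=(1.730, 3.780)
step 1 (dt=0.01): k1=(-0.884, -1.937), k2=(-0.875, -1.937), k3=(-0.875, -1.937), k4=(-0.867, -1.937); state += dt/6·(k1+2k2+2k3+k4)
t=0.010: state=(1.721, 3.761)
t=0.020: state=(1.713, 3.741)
t=0.030: state=(1.704, 3.722)
continuing one RK4 step at a time; state shown every 20 steps (Δt=0.2):
t=0.200: state=(1.584, 3.395)
t=0.400: state=(1.491, 3.027)
t=0.600: state=(1.441, 2.686)
t=0.800: state=(1.425, 2.379)
t=1.000: state=(1.440, 2.107)
t=1.200: state=(1.482, 1.870)
t=1.400: state=(1.550, 1.665)
t=1.600: state=(1.644, 1.490)
t=1.800: state=(1.764, 1.342)
t=2.000: state=(1.912, 1.220)
t=2.200: state=(2.089, 1.120)
t=2.400: state=(2.298, 1.040)
t=2.600: state=(2.540, 0.981)
t=2.800: state=(2.817, 0.940)
t=3.000: state=(3.133, 0.917)
t=3.200: state=(3.487, 0.915)
t=3.400: state=(3.878, 0.934)
t=3.600: state=(4.304, 0.979)
t=3.800: state=(4.756, 1.054)
t=4.000: state=(5.219, 1.169)
t=4.200: state=(5.669, 1.335)
t=4.400: state=(6.071, 1.565)
t=4.600: state=(6.373, 1.878)
t=4.640: state=(6.417, 1.952)
compare at T: x=6.417, y=1.952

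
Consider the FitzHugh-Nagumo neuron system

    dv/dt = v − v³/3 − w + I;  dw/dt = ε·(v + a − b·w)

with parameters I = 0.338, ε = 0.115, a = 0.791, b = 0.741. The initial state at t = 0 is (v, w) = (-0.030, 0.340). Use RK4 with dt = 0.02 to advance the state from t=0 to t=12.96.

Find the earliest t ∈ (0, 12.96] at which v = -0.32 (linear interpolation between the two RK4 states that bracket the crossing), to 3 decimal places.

t=0.000: state=(-0.030, 0.340)
step 1 (dt=0.02): k1=(-0.032, 0.059), k2=(-0.033, 0.058), k3=(-0.033, 0.058), k4=(-0.034, 0.058); state += dt/6·(k1+2k2+2k3+k4)
t=0.020: state=(-0.031, 0.341)
t=0.040: state=(-0.031, 0.342)
t=0.060: state=(-0.032, 0.343)
continuing one RK4 step at a time; state shown every 25 steps (Δt=0.5):
t=0.500: state=(-0.059, 0.368)
t=1.000: state=(-0.124, 0.392)
t=1.500: state=(-0.245, 0.410)
t=1.700: state=(-0.314, 0.415)
next step: t=1.720: state=(-0.321, 0.415) — v has crossed -0.32
linear interpolation between t=1.700 (-0.31381) and t=1.720 (-0.32149) → t≈1.716

t = 1.716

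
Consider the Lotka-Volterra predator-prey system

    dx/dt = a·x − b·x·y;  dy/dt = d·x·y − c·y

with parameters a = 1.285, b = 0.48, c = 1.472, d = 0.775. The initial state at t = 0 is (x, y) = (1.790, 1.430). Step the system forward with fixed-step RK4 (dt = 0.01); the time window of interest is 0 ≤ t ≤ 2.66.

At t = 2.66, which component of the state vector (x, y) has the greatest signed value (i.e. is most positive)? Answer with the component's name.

t=0.000: state=(1.790, 1.430)
step 1 (dt=0.01): k1=(1.071, -0.121), k2=(1.075, -0.115), k3=(1.075, -0.115), k4=(1.079, -0.109); state += dt/6·(k1+2k2+2k3+k4)
t=0.010: state=(1.801, 1.429)
t=0.020: state=(1.812, 1.428)
t=0.030: state=(1.822, 1.427)
continuing one RK4 step at a time; state shown every 10 steps (Δt=0.1):
t=0.100: state=(1.901, 1.424)
t=0.200: state=(2.018, 1.431)
t=0.300: state=(2.142, 1.451)
t=0.400: state=(2.270, 1.486)
t=0.500: state=(2.401, 1.537)
t=0.600: state=(2.532, 1.606)
t=0.700: state=(2.660, 1.695)
t=0.800: state=(2.781, 1.806)
t=0.900: state=(2.891, 1.943)
t=1.000: state=(2.983, 2.105)
t=1.100: state=(3.053, 2.297)
t=1.200: state=(3.093, 2.516)
t=1.300: state=(3.099, 2.761)
t=1.400: state=(3.067, 3.027)
t=1.500: state=(2.996, 3.305)
t=1.600: state=(2.888, 3.584)
t=1.700: state=(2.747, 3.849)
t=1.800: state=(2.582, 4.085)
t=1.900: state=(2.401, 4.277)
t=2.000: state=(2.216, 4.415)
t=2.100: state=(2.034, 4.492)
t=2.200: state=(1.863, 4.509)
t=2.300: state=(1.708, 4.469)
t=2.400: state=(1.570, 4.379)
t=2.500: state=(1.451, 4.249)
t=2.600: state=(1.351, 4.087)
t=2.660: state=(1.299, 3.980)
compare at T: x=1.299, y=3.980

largest component: y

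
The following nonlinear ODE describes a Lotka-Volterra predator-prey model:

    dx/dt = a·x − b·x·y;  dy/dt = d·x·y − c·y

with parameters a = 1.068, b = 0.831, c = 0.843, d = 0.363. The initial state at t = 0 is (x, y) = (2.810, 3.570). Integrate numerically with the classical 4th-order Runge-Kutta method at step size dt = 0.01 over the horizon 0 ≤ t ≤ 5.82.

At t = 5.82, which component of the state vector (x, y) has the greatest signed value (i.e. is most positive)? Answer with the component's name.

largest component: x

t=0.000: state=(2.810, 3.570)
step 1 (dt=0.01): k1=(-5.335, 0.632), k2=(-5.292, 0.598), k3=(-5.292, 0.598), k4=(-5.248, 0.564); state += dt/6·(k1+2k2+2k3+k4)
t=0.010: state=(2.757, 3.576)
t=0.020: state=(2.705, 3.581)
t=0.030: state=(2.654, 3.586)
continuing one RK4 step at a time; state shown every 20 steps (Δt=0.2):
t=0.200: state=(1.915, 3.573)
t=0.400: state=(1.327, 3.390)
t=0.600: state=(0.957, 3.109)
t=0.800: state=(0.725, 2.790)
t=1.000: state=(0.580, 2.470)
t=1.200: state=(0.489, 2.169)
t=1.400: state=(0.432, 1.895)
t=1.600: state=(0.398, 1.649)
t=1.800: state=(0.382, 1.433)
t=2.000: state=(0.379, 1.245)
t=2.200: state=(0.387, 1.081)
t=2.400: state=(0.405, 0.940)
t=2.600: state=(0.433, 0.819)
t=2.800: state=(0.472, 0.715)
t=3.000: state=(0.523, 0.626)
t=3.200: state=(0.587, 0.551)
t=3.400: state=(0.667, 0.487)
t=3.600: state=(0.766, 0.433)
t=3.800: state=(0.885, 0.388)
t=4.000: state=(1.031, 0.352)
t=4.200: state=(1.207, 0.322)
t=4.400: state=(1.419, 0.299)
t=4.600: state=(1.674, 0.283)
t=4.800: state=(1.980, 0.273)
t=5.000: state=(2.343, 0.270)
t=5.200: state=(2.774, 0.274)
t=5.400: state=(3.278, 0.288)
t=5.600: state=(3.860, 0.316)
t=5.800: state=(4.520, 0.361)
t=5.820: state=(4.589, 0.367)
compare at T: x=4.589, y=0.367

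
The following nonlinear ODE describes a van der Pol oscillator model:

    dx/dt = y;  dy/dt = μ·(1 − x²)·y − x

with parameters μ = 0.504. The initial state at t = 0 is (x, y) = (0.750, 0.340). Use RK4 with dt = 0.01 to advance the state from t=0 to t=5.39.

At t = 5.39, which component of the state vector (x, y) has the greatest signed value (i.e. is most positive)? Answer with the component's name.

largest component: y

t=0.000: state=(0.750, 0.340)
step 1 (dt=0.01): k1=(0.340, -0.675), k2=(0.337, -0.678), k3=(0.337, -0.678), k4=(0.333, -0.681); state += dt/6·(k1+2k2+2k3+k4)
t=0.010: state=(0.753, 0.333)
t=0.020: state=(0.757, 0.326)
t=0.030: state=(0.760, 0.319)
continuing one RK4 step at a time; state shown every 20 steps (Δt=0.2):
t=0.200: state=(0.804, 0.195)
t=0.400: state=(0.827, 0.035)
t=0.600: state=(0.817, -0.131)
t=0.800: state=(0.774, -0.299)
t=1.000: state=(0.698, -0.464)
t=1.200: state=(0.589, -0.626)
t=1.400: state=(0.448, -0.782)
t=1.600: state=(0.277, -0.930)
t=1.800: state=(0.077, -1.063)
t=2.000: state=(-0.147, -1.168)
t=2.200: state=(-0.387, -1.227)
t=2.400: state=(-0.633, -1.216)
t=2.600: state=(-0.867, -1.117)
t=2.800: state=(-1.073, -0.928)
t=3.000: state=(-1.234, -0.669)
t=3.200: state=(-1.339, -0.376)
t=3.400: state=(-1.384, -0.083)
t=3.600: state=(-1.373, 0.188)
t=3.800: state=(-1.311, 0.432)
t=4.000: state=(-1.202, 0.653)
t=4.200: state=(-1.051, 0.858)
t=4.400: state=(-0.859, 1.058)
t=4.600: state=(-0.628, 1.259)
t=4.800: state=(-0.356, 1.461)
t=5.000: state=(-0.044, 1.651)
t=5.200: state=(0.302, 1.795)
t=5.390: state=(0.649, 1.839)
compare at T: x=0.649, y=1.839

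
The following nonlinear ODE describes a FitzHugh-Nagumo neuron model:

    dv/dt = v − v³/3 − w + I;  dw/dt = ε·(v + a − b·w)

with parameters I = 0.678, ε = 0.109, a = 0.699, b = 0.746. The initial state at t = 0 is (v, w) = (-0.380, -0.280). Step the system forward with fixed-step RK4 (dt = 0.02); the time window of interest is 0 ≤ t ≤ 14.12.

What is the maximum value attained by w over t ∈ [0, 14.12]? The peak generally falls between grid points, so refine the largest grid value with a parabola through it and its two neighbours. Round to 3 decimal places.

t=0.000: state=(-0.380, -0.280)
step 1 (dt=0.02): k1=(0.596, 0.058), k2=(0.601, 0.058), k3=(0.601, 0.058), k4=(0.605, 0.059); state += dt/6·(k1+2k2+2k3+k4)
t=0.020: state=(-0.368, -0.279)
t=0.040: state=(-0.356, -0.278)
t=0.060: state=(-0.343, -0.276)
continuing one RK4 step at a time; state shown every 25 steps (Δt=0.5):
t=0.500: state=(-0.011, -0.243)
t=1.000: state=(0.555, -0.182)
t=1.500: state=(1.273, -0.088)
t=2.000: state=(1.764, 0.035)
t=2.500: state=(1.911, 0.171)
t=3.000: state=(1.914, 0.303)
t=3.500: state=(1.879, 0.430)
t=4.000: state=(1.834, 0.549)
t=4.500: state=(1.786, 0.662)
t=5.000: state=(1.737, 0.767)
t=5.500: state=(1.687, 0.865)
t=6.000: state=(1.636, 0.956)
t=6.500: state=(1.584, 1.042)
t=7.000: state=(1.531, 1.121)
t=7.500: state=(1.476, 1.194)
t=8.000: state=(1.419, 1.261)
t=8.500: state=(1.360, 1.322)
t=9.000: state=(1.297, 1.378)
t=9.500: state=(1.229, 1.428)
t=10.000: state=(1.157, 1.472)
t=10.500: state=(1.076, 1.510)
t=11.000: state=(0.984, 1.542)
t=11.500: state=(0.876, 1.568)
t=12.000: state=(0.742, 1.586)
t=12.500: state=(0.566, 1.595)
t=13.000: state=(0.315, 1.593)
t=13.500: state=(-0.071, 1.574)
t=14.000: state=(-0.673, 1.530)
t=14.120: state=(-0.848, 1.514)
largest grid value and its neighbours: w(12.640)=1.59604, w(12.660)=1.59606, w(12.680)=1.59606
parabola through these three points peaks at t≈12.669 with w≈1.59606

max w = 1.596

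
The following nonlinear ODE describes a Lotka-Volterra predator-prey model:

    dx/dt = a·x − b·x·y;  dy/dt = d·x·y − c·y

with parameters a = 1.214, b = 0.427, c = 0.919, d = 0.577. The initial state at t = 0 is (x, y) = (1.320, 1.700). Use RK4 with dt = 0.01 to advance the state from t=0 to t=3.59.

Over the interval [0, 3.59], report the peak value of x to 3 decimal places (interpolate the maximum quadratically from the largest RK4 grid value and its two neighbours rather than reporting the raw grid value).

max x = 2.690

t=0.000: state=(1.320, 1.700)
step 1 (dt=0.01): k1=(0.644, -0.268), k2=(0.647, -0.264), k3=(0.647, -0.264), k4=(0.649, -0.261); state += dt/6·(k1+2k2+2k3+k4)
t=0.010: state=(1.326, 1.697)
t=0.020: state=(1.333, 1.695)
t=0.030: state=(1.340, 1.692)
continuing one RK4 step at a time; state shown every 20 steps (Δt=0.2):
t=0.200: state=(1.458, 1.660)
t=0.400: state=(1.614, 1.649)
t=0.600: state=(1.786, 1.670)
t=0.800: state=(1.971, 1.725)
t=1.000: state=(2.160, 1.822)
t=1.200: state=(2.343, 1.966)
t=1.400: state=(2.505, 2.165)
t=1.600: state=(2.626, 2.423)
t=1.800: state=(2.686, 2.741)
t=2.000: state=(2.668, 3.109)
t=2.200: state=(2.565, 3.502)
t=2.400: state=(2.385, 3.880)
t=2.600: state=(2.153, 4.197)
t=2.800: state=(1.899, 4.412)
t=3.000: state=(1.652, 4.505)
t=3.200: state=(1.434, 4.478)
t=3.400: state=(1.253, 4.349)
t=3.590: state=(1.117, 4.158)
largest grid value and its neighbours: x(1.850)=2.68982, x(1.860)=2.68987, x(1.870)=2.68972
parabola through these three points peaks at t≈1.858 with x≈2.68988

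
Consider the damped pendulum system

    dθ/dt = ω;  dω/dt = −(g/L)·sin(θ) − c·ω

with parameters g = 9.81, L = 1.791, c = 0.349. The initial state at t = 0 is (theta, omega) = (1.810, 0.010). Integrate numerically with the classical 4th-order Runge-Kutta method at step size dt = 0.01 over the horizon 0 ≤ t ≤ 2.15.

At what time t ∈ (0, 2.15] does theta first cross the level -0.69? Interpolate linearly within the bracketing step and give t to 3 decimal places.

t=0.000: state=(1.810, 0.010)
step 1 (dt=0.01): k1=(0.010, -5.325), k2=(-0.017, -5.316), k3=(-0.017, -5.316), k4=(-0.043, -5.307); state += dt/6·(k1+2k2+2k3+k4)
t=0.010: state=(1.810, -0.043)
t=0.020: state=(1.809, -0.096)
t=0.030: state=(1.808, -0.149)
continuing one RK4 step at a time; state shown every 10 steps (Δt=0.1):
t=0.100: state=(1.785, -0.514)
t=0.200: state=(1.708, -1.026)
t=0.300: state=(1.580, -1.527)
t=0.400: state=(1.403, -2.011)
t=0.500: state=(1.179, -2.459)
t=0.600: state=(0.913, -2.840)
t=0.700: state=(0.614, -3.114)
t=0.800: state=(0.295, -3.242)
t=0.900: state=(-0.028, -3.202)
t=1.000: state=(-0.339, -2.992)
t=1.100: state=(-0.622, -2.640)
t=1.120: state=(-0.674, -2.556)
next step: t=1.130: state=(-0.699, -2.512) — theta has crossed -0.69
linear interpolation between t=1.120 (-0.67406) and t=1.130 (-0.69940) → t≈1.126

t = 1.126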